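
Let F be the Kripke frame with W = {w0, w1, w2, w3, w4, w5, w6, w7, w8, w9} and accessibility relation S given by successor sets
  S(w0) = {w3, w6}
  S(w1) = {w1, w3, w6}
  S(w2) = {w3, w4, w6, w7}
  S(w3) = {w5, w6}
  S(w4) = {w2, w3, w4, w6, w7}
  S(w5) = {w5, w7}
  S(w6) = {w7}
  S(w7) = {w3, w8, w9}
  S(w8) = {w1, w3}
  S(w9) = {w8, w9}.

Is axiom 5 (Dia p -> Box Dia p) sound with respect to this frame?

By correspondence theory, 5 is valid on a frame iff S is Euclidean.
Euclidean: no — w0 S w6 and w0 S w3, but not w6 S w3.

No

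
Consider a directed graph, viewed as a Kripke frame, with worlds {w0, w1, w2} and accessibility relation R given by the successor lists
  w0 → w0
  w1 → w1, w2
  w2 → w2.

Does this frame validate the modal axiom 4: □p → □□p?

By correspondence theory, 4 is valid on a frame iff R is transitive.
Transitive: yes — every two-step R-path is closed by a direct edge.

Yes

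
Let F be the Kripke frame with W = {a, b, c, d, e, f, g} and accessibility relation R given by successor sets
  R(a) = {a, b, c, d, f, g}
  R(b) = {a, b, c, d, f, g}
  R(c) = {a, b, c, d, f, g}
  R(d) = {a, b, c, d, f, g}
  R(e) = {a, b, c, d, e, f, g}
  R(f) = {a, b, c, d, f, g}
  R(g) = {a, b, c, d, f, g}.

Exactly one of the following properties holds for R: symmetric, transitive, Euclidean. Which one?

transitive

Symmetric: no — e R a but not a R e.
Transitive: yes — every two-step R-path is closed by a direct edge.
Euclidean: no — e R a and e R e, but not a R e.
Only transitive holds.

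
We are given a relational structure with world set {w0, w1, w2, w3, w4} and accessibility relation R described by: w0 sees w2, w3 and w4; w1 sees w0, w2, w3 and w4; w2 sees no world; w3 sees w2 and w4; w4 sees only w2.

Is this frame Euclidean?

Euclidean: no — w0 R w2 and w0 R w3, but not w2 R w3.

No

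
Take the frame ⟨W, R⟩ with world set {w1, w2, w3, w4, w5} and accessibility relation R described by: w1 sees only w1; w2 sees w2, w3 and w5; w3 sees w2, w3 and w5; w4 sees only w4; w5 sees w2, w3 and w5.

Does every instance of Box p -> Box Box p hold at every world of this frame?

Axiom 4 corresponds to the accessibility relation being transitive.
Transitive: yes — every two-step R-path is closed by a direct edge.

Yes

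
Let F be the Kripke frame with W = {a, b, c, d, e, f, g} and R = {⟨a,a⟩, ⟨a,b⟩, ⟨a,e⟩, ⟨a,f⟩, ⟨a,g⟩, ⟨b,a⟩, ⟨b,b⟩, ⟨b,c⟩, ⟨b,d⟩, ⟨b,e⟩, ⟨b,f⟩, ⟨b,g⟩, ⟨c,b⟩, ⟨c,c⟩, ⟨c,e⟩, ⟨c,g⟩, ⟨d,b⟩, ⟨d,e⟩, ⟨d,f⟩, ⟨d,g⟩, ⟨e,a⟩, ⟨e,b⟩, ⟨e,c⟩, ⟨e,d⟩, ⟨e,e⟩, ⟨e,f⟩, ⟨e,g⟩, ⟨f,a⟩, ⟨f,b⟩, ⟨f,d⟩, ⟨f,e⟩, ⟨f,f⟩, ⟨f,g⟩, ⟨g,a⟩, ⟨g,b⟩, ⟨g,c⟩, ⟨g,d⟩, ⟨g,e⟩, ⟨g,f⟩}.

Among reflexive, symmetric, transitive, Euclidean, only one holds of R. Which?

symmetric

Reflexive: no — d is not related to itself.
Symmetric: yes — every pair in R has its reverse in R.
Transitive: no — a R b and b R c, but not a R c.
Euclidean: no — b R a and b R c, but not a R c.
Only symmetric holds.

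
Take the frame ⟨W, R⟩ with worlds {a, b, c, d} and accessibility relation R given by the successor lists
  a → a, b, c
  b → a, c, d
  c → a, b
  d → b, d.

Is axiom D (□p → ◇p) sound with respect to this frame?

The schema D characterises exactly the serial frames.
Serial: yes — every world has a successor (e.g. a R a).

Yes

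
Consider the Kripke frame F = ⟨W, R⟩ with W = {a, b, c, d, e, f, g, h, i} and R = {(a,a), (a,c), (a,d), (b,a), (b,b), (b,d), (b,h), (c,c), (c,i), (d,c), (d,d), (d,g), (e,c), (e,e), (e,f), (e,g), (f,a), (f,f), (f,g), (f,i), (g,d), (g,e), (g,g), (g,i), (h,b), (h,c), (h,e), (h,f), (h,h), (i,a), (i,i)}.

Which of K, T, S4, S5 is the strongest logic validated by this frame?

T

Reflexive (axiom T): yes — every world is R-related to itself.
Transitive (axiom 4): no — a R c and c R i, but not a R i.
Euclidean (axiom 5): no — a R c and a R d, but not c R d.
So F validates K, T; S4 would additionally require R to be transitive. The strongest is T.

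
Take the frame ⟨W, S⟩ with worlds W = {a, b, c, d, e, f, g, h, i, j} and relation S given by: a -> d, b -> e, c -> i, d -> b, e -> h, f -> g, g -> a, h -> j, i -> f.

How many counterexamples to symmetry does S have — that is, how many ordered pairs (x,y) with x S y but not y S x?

Enumerating: (a,d), (b,e), (c,i), (d,b), (e,h), (f,g), (g,a), (h,j), (i,f).

9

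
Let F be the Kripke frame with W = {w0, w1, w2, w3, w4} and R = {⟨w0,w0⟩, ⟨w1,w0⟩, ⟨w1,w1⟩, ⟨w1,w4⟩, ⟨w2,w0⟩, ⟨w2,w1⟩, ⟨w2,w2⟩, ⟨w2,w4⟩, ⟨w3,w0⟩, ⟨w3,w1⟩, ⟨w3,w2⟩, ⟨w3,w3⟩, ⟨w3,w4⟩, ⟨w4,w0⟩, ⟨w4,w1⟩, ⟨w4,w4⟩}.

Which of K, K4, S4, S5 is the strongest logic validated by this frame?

S4

Transitive (axiom 4): yes — every two-step R-path is closed by a direct edge.
Reflexive (axiom T): yes — every world is R-related to itself.
Euclidean (axiom 5): no — w1 R w0 and w1 R w4, but not w0 R w4.
So F validates K, K4, S4; S5 would additionally require R to be Euclidean. The strongest is S4.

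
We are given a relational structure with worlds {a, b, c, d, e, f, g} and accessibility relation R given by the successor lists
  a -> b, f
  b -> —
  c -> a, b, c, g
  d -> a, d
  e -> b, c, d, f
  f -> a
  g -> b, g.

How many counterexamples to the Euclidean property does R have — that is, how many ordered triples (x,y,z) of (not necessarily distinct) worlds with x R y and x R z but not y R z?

Enumerating: (a,b,b), (a,b,f), (a,f,b), (a,f,f), (c,a,a), (c,a,c), (c,a,g), (c,b,a), (c,b,b), (c,b,c), (c,b,g), (c,g,a), … and 19 more.
Total: 31.

31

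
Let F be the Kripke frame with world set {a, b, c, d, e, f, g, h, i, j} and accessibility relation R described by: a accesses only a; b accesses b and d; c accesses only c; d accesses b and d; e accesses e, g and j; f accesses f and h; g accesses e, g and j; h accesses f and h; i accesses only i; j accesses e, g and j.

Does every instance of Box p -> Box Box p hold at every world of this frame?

Yes

Axiom 4 corresponds to the accessibility relation being transitive.
Transitive: yes — every two-step R-path is closed by a direct edge.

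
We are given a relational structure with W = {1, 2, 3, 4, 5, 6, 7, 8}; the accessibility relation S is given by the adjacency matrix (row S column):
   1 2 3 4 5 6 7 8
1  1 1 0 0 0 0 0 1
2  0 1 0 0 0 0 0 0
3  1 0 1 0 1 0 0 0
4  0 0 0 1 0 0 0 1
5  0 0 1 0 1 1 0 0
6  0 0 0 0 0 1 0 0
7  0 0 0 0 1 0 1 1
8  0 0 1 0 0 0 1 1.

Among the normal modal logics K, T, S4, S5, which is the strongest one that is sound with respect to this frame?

T

Reflexive (axiom T): yes — every world is S-related to itself.
Transitive (axiom 4): no — 1 S 8 and 8 S 3, but not 1 S 3.
Euclidean (axiom 5): no — 1 S 2 and 1 S 8, but not 2 S 8.
So F validates K, T; S4 would additionally require S to be transitive. The strongest is T.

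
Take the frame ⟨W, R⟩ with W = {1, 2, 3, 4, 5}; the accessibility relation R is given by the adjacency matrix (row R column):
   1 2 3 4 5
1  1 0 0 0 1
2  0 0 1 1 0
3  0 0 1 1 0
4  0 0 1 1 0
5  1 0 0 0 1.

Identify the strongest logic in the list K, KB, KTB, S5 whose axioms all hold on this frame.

K

Symmetric (axiom B): no — 2 R 3 but not 3 R 2.
Reflexive (axiom T): no — 2 is not related to itself.
Euclidean (axiom 5): yes — any two successors of a common world are R-related.
So F validates K; KB would additionally require R to be symmetric. The strongest is K.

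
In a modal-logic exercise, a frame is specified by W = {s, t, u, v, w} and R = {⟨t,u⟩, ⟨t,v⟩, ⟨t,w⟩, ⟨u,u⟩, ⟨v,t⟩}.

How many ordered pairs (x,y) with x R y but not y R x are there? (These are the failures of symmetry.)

2

Enumerating: (t,u), (t,w).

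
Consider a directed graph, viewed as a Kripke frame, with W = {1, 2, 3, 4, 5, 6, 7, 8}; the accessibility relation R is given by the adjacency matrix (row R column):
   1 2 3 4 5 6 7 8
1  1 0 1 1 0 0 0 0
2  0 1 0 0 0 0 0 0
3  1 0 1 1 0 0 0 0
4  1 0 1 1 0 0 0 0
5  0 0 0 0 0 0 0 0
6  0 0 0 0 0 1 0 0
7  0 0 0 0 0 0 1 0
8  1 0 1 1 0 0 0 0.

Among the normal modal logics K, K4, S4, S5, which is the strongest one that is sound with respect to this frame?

K4

Transitive (axiom 4): yes — every two-step R-path is closed by a direct edge.
Reflexive (axiom T): no — 5 is not related to itself.
Euclidean (axiom 5): yes — any two successors of a common world are R-related.
So F validates K, K4; S4 would additionally require R to be reflexive. The strongest is K4.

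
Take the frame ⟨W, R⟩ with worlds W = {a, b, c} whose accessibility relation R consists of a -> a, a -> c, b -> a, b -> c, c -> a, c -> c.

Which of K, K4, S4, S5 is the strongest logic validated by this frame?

K4

Transitive (axiom 4): yes — every two-step R-path is closed by a direct edge.
Reflexive (axiom T): no — b is not related to itself.
Euclidean (axiom 5): yes — any two successors of a common world are R-related.
So F validates K, K4; S4 would additionally require R to be reflexive. The strongest is K4.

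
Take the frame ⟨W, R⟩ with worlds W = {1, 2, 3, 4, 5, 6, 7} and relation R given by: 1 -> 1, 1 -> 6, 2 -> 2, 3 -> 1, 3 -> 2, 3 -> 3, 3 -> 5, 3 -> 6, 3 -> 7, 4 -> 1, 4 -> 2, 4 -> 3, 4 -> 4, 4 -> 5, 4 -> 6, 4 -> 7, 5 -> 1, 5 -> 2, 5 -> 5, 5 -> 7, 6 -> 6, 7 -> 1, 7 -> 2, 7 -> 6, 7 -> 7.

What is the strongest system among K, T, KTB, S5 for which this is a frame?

T

Reflexive (axiom T): yes — every world is R-related to itself.
Symmetric (axiom B): no — 1 R 6 but not 6 R 1.
Euclidean (axiom 5): no — 3 R 1 and 3 R 2, but not 1 R 2.
So F validates K, T; KTB would additionally require R to be symmetric. The strongest is T.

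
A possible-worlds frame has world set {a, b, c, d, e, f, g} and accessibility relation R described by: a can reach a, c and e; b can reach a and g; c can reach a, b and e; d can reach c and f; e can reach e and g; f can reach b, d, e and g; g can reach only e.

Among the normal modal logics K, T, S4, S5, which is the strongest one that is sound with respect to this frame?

K

Reflexive (axiom T): no — b is not related to itself.
Transitive (axiom 4): no — a R c and c R b, but not a R b.
Euclidean (axiom 5): no — a R e and a R c, but not e R c.
So F validates K; T would additionally require R to be reflexive. The strongest is K.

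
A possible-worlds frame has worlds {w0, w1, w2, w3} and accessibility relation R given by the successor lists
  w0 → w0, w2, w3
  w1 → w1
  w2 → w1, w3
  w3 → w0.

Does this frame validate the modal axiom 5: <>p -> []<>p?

No

By correspondence theory, 5 is valid on a frame iff R is Euclidean.
Euclidean: no — w0 R w3 and w0 R w2, but not w3 R w2.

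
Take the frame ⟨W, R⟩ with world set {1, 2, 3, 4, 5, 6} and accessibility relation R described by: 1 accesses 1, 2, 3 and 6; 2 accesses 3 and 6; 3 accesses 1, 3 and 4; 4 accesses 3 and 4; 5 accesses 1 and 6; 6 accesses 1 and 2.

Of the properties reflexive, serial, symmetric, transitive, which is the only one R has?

Reflexive: no — 2 is not related to itself.
Serial: yes — every world has a successor (e.g. 1 R 1).
Symmetric: no — 1 R 2 but not 2 R 1.
Transitive: no — 1 R 3 and 3 R 4, but not 1 R 4.
Only serial holds.

serial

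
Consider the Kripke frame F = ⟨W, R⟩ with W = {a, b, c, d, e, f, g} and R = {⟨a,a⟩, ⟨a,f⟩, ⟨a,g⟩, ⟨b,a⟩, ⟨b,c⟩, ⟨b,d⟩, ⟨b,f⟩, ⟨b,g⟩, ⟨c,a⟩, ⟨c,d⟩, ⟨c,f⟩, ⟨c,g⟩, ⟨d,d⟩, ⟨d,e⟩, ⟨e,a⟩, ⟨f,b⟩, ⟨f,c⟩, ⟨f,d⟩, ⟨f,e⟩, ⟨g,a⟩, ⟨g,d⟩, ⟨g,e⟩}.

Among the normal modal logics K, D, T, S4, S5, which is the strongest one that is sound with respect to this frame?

Serial (axiom D): yes — every world has a successor (e.g. a R a).
Reflexive (axiom T): no — b is not related to itself.
Transitive (axiom 4): no — a R f and f R b, but not a R b.
Euclidean (axiom 5): no — a R f and a R g, but not f R g.
So F validates K, D; T would additionally require R to be reflexive. The strongest is D.

D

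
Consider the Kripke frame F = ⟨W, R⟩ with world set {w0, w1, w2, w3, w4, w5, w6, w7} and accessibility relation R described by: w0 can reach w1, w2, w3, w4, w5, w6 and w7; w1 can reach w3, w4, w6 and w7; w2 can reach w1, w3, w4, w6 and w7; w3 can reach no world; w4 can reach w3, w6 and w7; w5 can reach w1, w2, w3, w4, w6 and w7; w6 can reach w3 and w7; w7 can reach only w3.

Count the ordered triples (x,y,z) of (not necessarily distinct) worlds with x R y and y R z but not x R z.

0

R is transitive; there are no such tuples.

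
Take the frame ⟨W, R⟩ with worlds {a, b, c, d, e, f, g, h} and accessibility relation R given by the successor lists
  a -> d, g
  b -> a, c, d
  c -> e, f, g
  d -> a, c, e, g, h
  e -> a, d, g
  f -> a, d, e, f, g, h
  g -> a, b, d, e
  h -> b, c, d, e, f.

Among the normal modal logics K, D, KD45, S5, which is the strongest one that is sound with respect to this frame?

Serial (axiom D): yes — every world has a successor (e.g. a R d).
Euclidean (axiom 5): no — b R a and b R c, but not a R c.
Transitive (axiom 4): no — a R d and d R c, but not a R c.
Reflexive (axiom T): no — a is not related to itself.
So F validates K, D; KD45 would additionally require R to be Euclidean and transitive. The strongest is D.

D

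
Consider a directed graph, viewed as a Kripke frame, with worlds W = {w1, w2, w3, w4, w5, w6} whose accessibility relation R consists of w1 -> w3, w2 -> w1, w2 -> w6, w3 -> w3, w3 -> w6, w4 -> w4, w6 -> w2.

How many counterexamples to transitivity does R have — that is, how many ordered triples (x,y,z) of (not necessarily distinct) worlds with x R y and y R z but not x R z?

Enumerating: (w1,w3,w6), (w2,w1,w3), (w2,w6,w2), (w3,w6,w2), (w6,w2,w1), (w6,w2,w6).

6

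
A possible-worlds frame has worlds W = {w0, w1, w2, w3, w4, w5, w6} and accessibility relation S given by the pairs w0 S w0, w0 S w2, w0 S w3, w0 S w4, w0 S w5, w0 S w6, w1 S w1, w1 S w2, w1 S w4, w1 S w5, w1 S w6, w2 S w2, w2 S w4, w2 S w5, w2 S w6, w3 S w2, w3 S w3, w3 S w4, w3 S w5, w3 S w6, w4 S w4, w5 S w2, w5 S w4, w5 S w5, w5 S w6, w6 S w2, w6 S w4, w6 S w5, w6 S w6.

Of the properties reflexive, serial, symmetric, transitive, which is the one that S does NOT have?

symmetric

Reflexive: yes — every world is S-related to itself.
Serial: yes — every world has a successor (e.g. w0 S w0).
Symmetric: no — w0 S w2 but not w2 S w0.
Transitive: yes — every two-step S-path is closed by a direct edge.
Only symmetric fails.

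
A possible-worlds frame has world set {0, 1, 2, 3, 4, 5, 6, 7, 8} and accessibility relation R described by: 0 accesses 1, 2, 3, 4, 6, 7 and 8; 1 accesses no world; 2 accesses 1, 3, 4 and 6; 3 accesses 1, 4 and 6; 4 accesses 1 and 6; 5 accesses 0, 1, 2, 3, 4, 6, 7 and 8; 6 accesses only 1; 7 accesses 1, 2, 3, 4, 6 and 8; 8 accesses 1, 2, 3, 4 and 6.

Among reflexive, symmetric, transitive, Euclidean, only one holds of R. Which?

Reflexive: no — 0 is not related to itself.
Symmetric: no — 0 R 1 but not 1 R 0.
Transitive: yes — every two-step R-path is closed by a direct edge.
Euclidean: no — 0 R 1 and 0 R 2, but not 1 R 2.
Only transitive holds.

transitive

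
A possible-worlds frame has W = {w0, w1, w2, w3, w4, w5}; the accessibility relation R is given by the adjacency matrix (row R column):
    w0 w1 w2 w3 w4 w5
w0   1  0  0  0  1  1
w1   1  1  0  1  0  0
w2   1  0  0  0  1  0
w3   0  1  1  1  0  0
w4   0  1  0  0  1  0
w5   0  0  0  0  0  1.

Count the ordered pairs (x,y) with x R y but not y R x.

Enumerating: (w0,w4), (w0,w5), (w1,w0), (w2,w0), (w2,w4), (w3,w2), (w4,w1).

7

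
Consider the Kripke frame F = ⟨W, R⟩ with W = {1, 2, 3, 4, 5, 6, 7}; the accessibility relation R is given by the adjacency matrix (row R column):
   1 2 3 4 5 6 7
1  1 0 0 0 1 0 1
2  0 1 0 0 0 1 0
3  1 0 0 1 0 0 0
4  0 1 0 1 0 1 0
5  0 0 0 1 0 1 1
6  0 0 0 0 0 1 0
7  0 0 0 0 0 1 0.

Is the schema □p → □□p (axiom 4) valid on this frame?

No

The schema 4 characterises exactly the transitive frames.
Transitive: no — 1 R 5 and 5 R 4, but not 1 R 4.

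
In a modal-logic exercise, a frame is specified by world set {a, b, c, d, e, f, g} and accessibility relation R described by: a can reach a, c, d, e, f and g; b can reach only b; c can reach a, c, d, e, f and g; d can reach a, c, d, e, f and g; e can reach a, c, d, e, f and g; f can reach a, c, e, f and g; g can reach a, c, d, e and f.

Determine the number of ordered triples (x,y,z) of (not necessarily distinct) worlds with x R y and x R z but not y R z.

Enumerating: (a,f,d), (a,g,g), (c,f,d), (c,g,g), (d,f,d), (d,g,g), (e,f,d), (e,g,g), (f,g,g), (g,f,d).

10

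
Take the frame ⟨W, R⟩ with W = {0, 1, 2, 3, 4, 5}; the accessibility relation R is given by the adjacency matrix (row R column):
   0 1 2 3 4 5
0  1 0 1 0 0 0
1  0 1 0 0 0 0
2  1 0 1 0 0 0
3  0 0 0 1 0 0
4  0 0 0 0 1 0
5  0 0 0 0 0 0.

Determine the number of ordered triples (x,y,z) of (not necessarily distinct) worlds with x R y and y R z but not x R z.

R is transitive; there are no such tuples.

0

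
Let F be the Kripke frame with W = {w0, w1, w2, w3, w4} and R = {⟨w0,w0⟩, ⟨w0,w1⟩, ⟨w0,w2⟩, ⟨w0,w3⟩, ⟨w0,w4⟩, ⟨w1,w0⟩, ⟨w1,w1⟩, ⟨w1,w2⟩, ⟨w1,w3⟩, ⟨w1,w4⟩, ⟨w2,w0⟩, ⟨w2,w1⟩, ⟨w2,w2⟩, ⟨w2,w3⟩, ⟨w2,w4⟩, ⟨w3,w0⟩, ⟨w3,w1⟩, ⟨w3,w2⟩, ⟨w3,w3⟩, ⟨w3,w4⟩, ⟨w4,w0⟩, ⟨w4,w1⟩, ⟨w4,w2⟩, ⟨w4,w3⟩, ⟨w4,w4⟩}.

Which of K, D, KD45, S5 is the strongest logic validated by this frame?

S5

Serial (axiom D): yes — every world has a successor (e.g. w0 R w0).
Euclidean (axiom 5): yes — any two successors of a common world are R-related.
Transitive (axiom 4): yes — every two-step R-path is closed by a direct edge.
Reflexive (axiom T): yes — every world is R-related to itself.
So F validates K, D, KD45, S5. The strongest is S5.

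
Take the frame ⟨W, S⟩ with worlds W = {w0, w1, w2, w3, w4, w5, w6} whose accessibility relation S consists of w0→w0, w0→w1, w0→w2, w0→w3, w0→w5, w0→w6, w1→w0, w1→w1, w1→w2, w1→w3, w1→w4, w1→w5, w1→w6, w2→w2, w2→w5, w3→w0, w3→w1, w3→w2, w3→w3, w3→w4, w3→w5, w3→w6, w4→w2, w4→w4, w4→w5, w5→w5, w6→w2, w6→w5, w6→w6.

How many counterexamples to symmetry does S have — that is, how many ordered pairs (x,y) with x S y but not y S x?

Enumerating: (w0,w2), (w0,w5), (w0,w6), (w1,w2), (w1,w4), (w1,w5), (w1,w6), (w2,w5), (w3,w2), (w3,w4), (w3,w5), (w3,w6), (w4,w2), (w4,w5), (w6,w2), (w6,w5).

16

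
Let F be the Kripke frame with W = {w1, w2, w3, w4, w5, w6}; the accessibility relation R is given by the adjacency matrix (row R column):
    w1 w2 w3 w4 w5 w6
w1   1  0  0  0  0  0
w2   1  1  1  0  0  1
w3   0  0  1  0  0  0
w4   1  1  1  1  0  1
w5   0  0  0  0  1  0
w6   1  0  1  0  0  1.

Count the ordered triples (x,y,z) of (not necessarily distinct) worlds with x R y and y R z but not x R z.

0

R is transitive; there are no such tuples.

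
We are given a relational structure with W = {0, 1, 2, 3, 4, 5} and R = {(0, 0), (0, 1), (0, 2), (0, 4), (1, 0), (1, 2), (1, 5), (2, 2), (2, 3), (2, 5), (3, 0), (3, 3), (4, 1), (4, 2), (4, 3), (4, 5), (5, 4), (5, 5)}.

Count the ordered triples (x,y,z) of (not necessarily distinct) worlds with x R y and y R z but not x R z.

Enumerating: (0,1,5), (0,2,3), (0,2,5), (0,4,3), (0,4,5), (1,0,1), (1,0,4), (1,2,3), (1,5,4), (2,3,0), (2,5,4), (3,0,1), … and 8 more.
Total: 20.

20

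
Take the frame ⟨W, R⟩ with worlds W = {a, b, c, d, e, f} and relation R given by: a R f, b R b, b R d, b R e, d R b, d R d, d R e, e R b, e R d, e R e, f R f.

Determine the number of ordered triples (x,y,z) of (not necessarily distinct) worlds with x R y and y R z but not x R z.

0

R is transitive; there are no such tuples.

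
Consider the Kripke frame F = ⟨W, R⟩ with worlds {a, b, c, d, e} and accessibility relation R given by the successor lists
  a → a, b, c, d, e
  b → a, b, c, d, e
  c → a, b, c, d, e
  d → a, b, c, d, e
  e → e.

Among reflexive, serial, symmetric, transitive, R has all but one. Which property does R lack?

symmetric

Reflexive: yes — every world is R-related to itself.
Serial: yes — every world has a successor (e.g. a R a).
Symmetric: no — a R e but not e R a.
Transitive: yes — every two-step R-path is closed by a direct edge.
Only symmetric fails.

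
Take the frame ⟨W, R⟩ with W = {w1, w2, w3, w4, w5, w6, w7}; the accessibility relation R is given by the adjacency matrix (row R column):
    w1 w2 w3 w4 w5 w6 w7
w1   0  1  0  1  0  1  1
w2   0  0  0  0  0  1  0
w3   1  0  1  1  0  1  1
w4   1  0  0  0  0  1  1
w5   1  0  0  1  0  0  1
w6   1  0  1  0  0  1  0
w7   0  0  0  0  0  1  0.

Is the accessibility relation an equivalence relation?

No

Reflexive: no — w1 is not related to itself.
Symmetric: no — w1 R w2 but not w2 R w1.
Transitive: no — w1 R w6 and w6 R w3, but not w1 R w3.
So R is not an equivalence relation.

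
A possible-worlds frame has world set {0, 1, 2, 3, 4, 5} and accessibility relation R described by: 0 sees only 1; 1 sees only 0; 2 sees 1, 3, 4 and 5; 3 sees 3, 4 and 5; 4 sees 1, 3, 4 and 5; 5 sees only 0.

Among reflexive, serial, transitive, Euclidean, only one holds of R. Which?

Reflexive: no — 0 is not related to itself.
Serial: yes — every world has a successor (e.g. 0 R 1).
Transitive: no — 2 R 1 and 1 R 0, but not 2 R 0.
Euclidean: no — 2 R 1 and 2 R 3, but not 1 R 3.
Only serial holds.

serial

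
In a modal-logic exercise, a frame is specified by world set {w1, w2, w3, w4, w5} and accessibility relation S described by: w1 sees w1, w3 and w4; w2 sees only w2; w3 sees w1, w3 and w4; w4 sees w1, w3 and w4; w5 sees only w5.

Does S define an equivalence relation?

Yes

Reflexive: yes — every world is S-related to itself.
Symmetric: yes — every pair in S has its reverse in S.
Transitive: yes — every two-step S-path is closed by a direct edge.
So S is an equivalence relation.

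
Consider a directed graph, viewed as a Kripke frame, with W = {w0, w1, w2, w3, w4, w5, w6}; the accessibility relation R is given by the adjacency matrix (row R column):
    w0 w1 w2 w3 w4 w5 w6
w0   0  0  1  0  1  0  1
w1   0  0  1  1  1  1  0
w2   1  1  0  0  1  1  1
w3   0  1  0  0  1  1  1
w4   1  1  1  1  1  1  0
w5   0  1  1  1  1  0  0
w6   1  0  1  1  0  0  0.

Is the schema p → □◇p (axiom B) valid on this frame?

The schema B characterises exactly the symmetric frames.
Symmetric: yes — every pair in R has its reverse in R.

Yes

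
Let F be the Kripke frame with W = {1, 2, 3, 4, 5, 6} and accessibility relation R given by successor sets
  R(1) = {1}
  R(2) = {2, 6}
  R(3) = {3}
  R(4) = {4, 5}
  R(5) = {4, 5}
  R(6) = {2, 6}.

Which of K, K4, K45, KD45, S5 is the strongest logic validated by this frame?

S5

Transitive (axiom 4): yes — every two-step R-path is closed by a direct edge.
Euclidean (axiom 5): yes — any two successors of a common world are R-related.
Serial (axiom D): yes — every world has a successor (e.g. 1 R 1).
Reflexive (axiom T): yes — every world is R-related to itself.
So F validates K, K4, K45, KD45, S5. The strongest is S5.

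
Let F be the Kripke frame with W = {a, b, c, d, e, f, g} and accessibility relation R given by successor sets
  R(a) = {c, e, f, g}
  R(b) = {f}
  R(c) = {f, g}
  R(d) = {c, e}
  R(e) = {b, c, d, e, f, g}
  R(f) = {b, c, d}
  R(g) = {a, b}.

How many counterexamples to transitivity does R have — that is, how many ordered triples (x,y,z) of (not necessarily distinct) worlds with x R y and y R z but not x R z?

30

Enumerating: (a,e,b), (a,e,d), (a,f,b), (a,f,d), (a,g,a), (a,g,b), (b,f,b), (b,f,c), (b,f,d), (c,f,b), (c,f,c), (c,f,d), … and 18 more.
Total: 30.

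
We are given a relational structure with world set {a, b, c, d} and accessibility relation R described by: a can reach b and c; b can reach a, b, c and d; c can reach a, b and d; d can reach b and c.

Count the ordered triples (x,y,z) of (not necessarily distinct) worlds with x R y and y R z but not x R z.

11

Enumerating: (a,b,a), (a,b,d), (a,c,a), (a,c,d), (c,a,c), (c,b,c), (c,d,c), (d,b,a), (d,b,d), (d,c,a), (d,c,d).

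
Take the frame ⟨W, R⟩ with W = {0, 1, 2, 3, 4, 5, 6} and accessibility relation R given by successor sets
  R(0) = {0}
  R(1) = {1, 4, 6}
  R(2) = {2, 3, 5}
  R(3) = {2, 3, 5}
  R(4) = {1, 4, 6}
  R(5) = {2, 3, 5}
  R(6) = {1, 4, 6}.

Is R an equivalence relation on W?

Reflexive: yes — every world is R-related to itself.
Symmetric: yes — every pair in R has its reverse in R.
Transitive: yes — every two-step R-path is closed by a direct edge.
So R is an equivalence relation.

Yes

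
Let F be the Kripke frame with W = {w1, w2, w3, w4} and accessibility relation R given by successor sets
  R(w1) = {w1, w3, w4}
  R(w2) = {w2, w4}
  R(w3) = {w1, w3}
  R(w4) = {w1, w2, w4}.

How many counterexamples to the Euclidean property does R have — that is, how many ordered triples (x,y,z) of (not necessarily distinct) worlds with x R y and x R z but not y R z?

Enumerating: (w1,w3,w4), (w1,w4,w3), (w4,w1,w2), (w4,w2,w1).

4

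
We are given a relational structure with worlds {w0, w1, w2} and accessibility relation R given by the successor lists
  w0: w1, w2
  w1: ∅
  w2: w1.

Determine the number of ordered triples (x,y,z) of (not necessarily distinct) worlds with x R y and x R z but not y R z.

4

Enumerating: (w0,w1,w1), (w0,w1,w2), (w0,w2,w2), (w2,w1,w1).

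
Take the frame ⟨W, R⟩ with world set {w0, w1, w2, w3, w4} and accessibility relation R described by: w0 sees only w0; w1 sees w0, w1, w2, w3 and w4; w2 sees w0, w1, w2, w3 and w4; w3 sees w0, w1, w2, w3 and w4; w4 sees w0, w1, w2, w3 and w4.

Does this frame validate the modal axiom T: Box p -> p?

Yes

By correspondence theory, T is valid on a frame iff R is reflexive.
Reflexive: yes — every world is R-related to itself.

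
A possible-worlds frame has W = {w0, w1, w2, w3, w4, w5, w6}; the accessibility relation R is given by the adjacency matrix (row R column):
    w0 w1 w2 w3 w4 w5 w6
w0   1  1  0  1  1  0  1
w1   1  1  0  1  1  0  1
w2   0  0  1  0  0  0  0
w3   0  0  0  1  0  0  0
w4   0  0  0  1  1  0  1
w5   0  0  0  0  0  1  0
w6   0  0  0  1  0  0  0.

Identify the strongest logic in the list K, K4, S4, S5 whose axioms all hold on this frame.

Transitive (axiom 4): yes — every two-step R-path is closed by a direct edge.
Reflexive (axiom T): no — w6 is not related to itself.
Euclidean (axiom 5): no — w0 R w3 and w0 R w1, but not w3 R w1.
So F validates K, K4; S4 would additionally require R to be reflexive. The strongest is K4.

K4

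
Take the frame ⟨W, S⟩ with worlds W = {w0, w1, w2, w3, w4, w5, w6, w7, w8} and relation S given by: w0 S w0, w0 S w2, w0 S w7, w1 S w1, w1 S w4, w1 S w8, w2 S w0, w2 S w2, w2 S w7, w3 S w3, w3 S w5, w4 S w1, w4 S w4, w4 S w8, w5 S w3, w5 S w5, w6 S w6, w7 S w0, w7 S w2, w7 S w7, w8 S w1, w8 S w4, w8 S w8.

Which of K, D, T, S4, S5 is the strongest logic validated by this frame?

S5

Serial (axiom D): yes — every world has a successor (e.g. w0 S w0).
Reflexive (axiom T): yes — every world is S-related to itself.
Transitive (axiom 4): yes — every two-step S-path is closed by a direct edge.
Euclidean (axiom 5): yes — any two successors of a common world are S-related.
So F validates K, D, T, S4, S5. The strongest is S5.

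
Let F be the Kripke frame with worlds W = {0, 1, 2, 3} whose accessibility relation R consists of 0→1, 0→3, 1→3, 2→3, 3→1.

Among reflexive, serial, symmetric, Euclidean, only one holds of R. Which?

serial

Reflexive: no — 0 is not related to itself.
Serial: yes — every world has a successor (e.g. 0 R 1).
Symmetric: no — 0 R 1 but not 1 R 0.
Euclidean: no — 0 R 1 and 0 R 1, but not 1 R 1.
Only serial holds.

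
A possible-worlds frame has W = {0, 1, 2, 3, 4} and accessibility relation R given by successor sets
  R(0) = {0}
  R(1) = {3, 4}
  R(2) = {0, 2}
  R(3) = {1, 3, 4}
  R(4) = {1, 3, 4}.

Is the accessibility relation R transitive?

No

Transitive: no — 1 R 3 and 3 R 1, but not 1 R 1.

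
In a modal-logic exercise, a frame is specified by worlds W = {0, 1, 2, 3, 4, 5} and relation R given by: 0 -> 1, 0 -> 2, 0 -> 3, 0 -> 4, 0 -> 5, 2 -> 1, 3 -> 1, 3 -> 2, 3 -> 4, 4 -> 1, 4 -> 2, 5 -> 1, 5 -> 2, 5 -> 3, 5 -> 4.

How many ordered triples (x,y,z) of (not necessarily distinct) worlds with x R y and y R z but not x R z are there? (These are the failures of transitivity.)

R is transitive; there are no such tuples.

0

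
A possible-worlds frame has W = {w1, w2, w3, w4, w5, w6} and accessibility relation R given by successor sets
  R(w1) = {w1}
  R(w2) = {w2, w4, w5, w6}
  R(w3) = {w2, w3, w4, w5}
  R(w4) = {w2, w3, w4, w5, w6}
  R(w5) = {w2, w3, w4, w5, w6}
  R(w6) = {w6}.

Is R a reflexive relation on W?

Reflexive: yes — every world is R-related to itself.

Yes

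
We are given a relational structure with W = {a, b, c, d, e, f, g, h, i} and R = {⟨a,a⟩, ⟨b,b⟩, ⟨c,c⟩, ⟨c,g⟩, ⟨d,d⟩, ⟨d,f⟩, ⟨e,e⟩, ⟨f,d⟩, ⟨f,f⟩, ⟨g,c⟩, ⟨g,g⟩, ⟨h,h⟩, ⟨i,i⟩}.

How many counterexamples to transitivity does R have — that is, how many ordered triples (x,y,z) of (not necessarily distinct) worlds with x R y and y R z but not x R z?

R is transitive; there are no such tuples.

0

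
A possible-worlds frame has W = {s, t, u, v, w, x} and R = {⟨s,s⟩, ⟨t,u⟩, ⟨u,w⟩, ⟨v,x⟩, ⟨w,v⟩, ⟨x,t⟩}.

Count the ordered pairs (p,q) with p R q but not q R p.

5

Enumerating: (t,u), (u,w), (v,x), (w,v), (x,t).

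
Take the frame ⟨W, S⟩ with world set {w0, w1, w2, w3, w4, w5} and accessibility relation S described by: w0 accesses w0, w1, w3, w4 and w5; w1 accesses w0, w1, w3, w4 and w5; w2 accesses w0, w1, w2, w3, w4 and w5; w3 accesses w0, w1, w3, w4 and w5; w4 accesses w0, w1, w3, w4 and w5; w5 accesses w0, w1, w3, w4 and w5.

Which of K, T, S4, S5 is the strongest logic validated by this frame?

S4

Reflexive (axiom T): yes — every world is S-related to itself.
Transitive (axiom 4): yes — every two-step S-path is closed by a direct edge.
Euclidean (axiom 5): no — w2 S w0 and w2 S w2, but not w0 S w2.
So F validates K, T, S4; S5 would additionally require S to be Euclidean. The strongest is S4.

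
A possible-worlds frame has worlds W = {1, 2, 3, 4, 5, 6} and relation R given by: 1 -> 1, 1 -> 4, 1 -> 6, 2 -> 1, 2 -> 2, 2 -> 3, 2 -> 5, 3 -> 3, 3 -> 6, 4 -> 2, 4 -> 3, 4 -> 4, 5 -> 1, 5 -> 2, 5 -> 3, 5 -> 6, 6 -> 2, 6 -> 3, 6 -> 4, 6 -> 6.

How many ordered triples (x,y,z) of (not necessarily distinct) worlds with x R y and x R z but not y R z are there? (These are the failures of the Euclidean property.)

24

Enumerating: (1,4,1), (1,4,6), (1,6,1), (2,1,2), (2,1,3), (2,1,5), (2,3,1), (2,3,2), (2,3,5), (2,5,5), (4,2,4), (4,3,2), … and 12 more.
Total: 24.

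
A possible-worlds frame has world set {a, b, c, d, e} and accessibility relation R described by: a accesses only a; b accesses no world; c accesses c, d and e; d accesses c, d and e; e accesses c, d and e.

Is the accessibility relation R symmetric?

Symmetric: yes — every pair in R has its reverse in R.

Yes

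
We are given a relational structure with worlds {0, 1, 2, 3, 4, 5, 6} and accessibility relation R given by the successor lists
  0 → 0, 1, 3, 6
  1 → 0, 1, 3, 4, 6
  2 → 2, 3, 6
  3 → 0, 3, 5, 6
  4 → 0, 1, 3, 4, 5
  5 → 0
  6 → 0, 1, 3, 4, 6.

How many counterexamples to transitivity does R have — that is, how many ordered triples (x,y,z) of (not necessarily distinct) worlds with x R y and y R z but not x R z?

Enumerating: (0,1,4), (0,3,5), (0,6,4), (1,3,5), (1,4,5), (2,3,0), (2,3,5), (2,6,0), (2,6,1), (2,6,4), (3,0,1), (3,6,1), … and 9 more.
Total: 21.

21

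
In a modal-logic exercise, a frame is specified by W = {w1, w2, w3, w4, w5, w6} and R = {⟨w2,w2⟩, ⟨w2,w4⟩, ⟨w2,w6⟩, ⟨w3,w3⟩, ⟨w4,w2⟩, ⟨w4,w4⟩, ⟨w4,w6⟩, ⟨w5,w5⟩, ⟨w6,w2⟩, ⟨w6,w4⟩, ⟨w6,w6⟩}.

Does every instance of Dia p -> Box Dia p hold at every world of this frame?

Axiom 5 corresponds to the accessibility relation being Euclidean.
Euclidean: yes — any two successors of a common world are R-related.

Yes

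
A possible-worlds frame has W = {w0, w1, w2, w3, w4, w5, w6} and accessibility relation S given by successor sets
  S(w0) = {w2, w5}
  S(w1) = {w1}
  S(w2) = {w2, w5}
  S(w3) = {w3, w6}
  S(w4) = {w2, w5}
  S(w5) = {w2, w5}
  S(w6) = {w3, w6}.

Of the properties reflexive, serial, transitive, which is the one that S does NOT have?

reflexive

Reflexive: no — w0 is not related to itself.
Serial: yes — every world has a successor (e.g. w0 S w2).
Transitive: yes — every two-step S-path is closed by a direct edge.
Only reflexive fails.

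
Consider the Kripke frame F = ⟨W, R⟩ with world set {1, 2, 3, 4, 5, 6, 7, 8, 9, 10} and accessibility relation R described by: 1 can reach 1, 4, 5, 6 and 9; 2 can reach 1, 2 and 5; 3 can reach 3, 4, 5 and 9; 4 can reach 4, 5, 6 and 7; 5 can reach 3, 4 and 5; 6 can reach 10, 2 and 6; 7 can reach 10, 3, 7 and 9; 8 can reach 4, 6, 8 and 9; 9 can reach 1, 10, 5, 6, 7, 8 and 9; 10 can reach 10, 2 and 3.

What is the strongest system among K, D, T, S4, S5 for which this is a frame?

Serial (axiom D): yes — every world has a successor (e.g. 1 R 1).
Reflexive (axiom T): yes — every world is R-related to itself.
Transitive (axiom 4): no — 1 R 4 and 4 R 7, but not 1 R 7.
Euclidean (axiom 5): no — 1 R 4 and 1 R 9, but not 4 R 9.
So F validates K, D, T; S4 would additionally require R to be transitive. The strongest is T.

T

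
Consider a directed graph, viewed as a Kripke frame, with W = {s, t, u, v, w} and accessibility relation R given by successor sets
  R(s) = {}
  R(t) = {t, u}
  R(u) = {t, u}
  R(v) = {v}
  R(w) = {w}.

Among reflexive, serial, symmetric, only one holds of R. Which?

Reflexive: no — s is not related to itself.
Serial: no — s has no R-successor.
Symmetric: yes — every pair in R has its reverse in R.
Only symmetric holds.

symmetric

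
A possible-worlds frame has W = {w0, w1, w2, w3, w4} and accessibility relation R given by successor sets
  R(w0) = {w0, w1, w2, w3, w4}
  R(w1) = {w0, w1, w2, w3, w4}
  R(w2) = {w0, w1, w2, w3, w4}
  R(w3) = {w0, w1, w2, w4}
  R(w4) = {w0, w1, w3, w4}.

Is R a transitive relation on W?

Transitive: no — w4 R w0 and w0 R w2, but not w4 R w2.

No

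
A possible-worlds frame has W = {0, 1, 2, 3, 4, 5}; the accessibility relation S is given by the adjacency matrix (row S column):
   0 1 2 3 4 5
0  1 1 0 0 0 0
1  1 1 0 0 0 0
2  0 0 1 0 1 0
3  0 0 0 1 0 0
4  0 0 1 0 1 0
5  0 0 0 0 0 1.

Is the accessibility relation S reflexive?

Reflexive: yes — every world is S-related to itself.

Yes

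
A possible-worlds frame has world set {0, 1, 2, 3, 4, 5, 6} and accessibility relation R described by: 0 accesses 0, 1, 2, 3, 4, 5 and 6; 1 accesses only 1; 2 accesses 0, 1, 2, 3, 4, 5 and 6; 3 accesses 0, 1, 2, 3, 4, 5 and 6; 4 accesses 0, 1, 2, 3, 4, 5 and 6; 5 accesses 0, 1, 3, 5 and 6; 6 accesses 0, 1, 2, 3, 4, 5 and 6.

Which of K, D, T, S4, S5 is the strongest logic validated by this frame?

T

Serial (axiom D): yes — every world has a successor (e.g. 0 R 0).
Reflexive (axiom T): yes — every world is R-related to itself.
Transitive (axiom 4): no — 5 R 0 and 0 R 2, but not 5 R 2.
Euclidean (axiom 5): no — 0 R 1 and 0 R 2, but not 1 R 2.
So F validates K, D, T; S4 would additionally require R to be transitive. The strongest is T.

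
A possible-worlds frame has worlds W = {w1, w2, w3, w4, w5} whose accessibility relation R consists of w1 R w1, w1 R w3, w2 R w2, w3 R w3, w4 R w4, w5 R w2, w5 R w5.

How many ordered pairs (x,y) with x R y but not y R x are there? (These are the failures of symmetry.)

Enumerating: (w1,w3), (w5,w2).

2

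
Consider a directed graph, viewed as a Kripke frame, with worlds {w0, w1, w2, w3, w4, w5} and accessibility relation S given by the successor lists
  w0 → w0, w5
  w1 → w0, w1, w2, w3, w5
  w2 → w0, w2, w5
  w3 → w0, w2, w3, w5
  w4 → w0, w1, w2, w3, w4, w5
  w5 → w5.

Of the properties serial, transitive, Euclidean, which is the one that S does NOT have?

Euclidean

Serial: yes — every world has a successor (e.g. w0 S w0).
Transitive: yes — every two-step S-path is closed by a direct edge.
Euclidean: no — w1 S w0 and w1 S w2, but not w0 S w2.
Only Euclidean fails.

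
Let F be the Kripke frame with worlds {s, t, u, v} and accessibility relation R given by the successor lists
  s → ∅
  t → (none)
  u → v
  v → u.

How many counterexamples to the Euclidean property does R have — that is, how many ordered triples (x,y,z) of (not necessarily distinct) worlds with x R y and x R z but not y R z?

Enumerating: (u,v,v), (v,u,u).

2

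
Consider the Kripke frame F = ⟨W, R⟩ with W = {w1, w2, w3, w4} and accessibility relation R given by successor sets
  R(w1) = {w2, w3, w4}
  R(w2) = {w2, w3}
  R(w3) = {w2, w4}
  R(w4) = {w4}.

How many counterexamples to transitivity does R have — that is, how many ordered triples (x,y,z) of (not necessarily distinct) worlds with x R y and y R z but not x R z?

Enumerating: (w2,w3,w4), (w3,w2,w3).

2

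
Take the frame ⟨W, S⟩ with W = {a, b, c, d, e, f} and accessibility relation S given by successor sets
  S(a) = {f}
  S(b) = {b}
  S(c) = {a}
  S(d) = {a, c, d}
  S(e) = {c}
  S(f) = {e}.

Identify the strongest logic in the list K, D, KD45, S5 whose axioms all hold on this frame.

D

Serial (axiom D): yes — every world has a successor (e.g. a S f).
Euclidean (axiom 5): no — d S a and d S c, but not a S c.
Transitive (axiom 4): no — a S f and f S e, but not a S e.
Reflexive (axiom T): no — a is not related to itself.
So F validates K, D; KD45 would additionally require S to be Euclidean and transitive. The strongest is D.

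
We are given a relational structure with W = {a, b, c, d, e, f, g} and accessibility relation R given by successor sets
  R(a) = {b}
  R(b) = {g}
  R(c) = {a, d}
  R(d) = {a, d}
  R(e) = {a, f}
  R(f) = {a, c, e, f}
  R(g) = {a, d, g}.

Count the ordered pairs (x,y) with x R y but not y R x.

10

Enumerating: (a,b), (b,g), (c,a), (c,d), (d,a), (e,a), (f,a), (f,c), (g,a), (g,d).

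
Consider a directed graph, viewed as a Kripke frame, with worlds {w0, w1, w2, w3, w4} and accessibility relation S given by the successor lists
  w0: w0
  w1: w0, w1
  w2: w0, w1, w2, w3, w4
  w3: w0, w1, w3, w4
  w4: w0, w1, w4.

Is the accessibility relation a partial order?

Yes

Reflexive: yes — every world is S-related to itself.
Transitive: yes — every two-step S-path is closed by a direct edge.
Antisymmetric: yes — no distinct pair is related both ways.
So S is a partial order.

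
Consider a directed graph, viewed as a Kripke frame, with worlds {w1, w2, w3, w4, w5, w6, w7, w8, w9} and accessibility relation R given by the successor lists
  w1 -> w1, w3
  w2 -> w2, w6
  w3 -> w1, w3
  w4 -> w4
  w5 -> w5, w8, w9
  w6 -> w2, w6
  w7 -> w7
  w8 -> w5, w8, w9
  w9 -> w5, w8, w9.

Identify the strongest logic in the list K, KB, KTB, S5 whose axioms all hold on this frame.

S5

Symmetric (axiom B): yes — every pair in R has its reverse in R.
Reflexive (axiom T): yes — every world is R-related to itself.
Euclidean (axiom 5): yes — any two successors of a common world are R-related.
So F validates K, KB, KTB, S5. The strongest is S5.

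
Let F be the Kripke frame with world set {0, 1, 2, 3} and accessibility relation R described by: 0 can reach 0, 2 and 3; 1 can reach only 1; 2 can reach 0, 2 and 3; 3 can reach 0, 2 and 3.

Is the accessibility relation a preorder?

Yes

Reflexive: yes — every world is R-related to itself.
Transitive: yes — every two-step R-path is closed by a direct edge.
So R is a preorder.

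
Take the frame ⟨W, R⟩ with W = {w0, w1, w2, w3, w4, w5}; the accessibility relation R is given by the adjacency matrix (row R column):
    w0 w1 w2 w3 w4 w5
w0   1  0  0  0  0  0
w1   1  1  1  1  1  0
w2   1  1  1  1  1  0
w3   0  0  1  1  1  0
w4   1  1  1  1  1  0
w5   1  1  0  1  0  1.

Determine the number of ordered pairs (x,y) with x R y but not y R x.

Enumerating: (w1,w0), (w1,w3), (w2,w0), (w4,w0), (w5,w0), (w5,w1), (w5,w3).

7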